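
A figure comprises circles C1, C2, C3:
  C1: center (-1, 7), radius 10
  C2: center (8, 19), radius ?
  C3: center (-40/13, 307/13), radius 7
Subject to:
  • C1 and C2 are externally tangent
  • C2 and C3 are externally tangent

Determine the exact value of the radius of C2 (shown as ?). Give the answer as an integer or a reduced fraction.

5

1. [ext C1·C2]  r_C2² + 20r_C2 − 125 = 0  ⇒  r_C2 = 5 (r>0 drops 1)
2. [ext C2·C3]  r_C2² + 14r_C2 − 95 = 0  ⇒  r_C2 = 5 (r>0 drops 1)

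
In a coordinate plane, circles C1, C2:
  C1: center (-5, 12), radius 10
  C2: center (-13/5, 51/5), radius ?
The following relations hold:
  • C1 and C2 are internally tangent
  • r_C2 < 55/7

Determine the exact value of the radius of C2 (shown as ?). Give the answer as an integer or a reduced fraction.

7

1. [int C1,C2]  r_C2² − 20r_C2 + 91 = 0  ⇒  r_C2 = 7 or 13
2. given r_C2 < 55/7: keep 7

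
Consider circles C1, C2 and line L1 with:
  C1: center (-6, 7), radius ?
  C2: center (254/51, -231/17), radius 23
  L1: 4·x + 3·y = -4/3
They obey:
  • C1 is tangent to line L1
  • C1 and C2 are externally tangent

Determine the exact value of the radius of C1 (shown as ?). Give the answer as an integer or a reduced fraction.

1. [C1‖L1]  r_C1² − 1/9 = 0  ⇒  r_C1 = 1/3 (r>0 drops 1)
2. [ext C1·C2]  r_C1² + 46r_C1 − 139/9 = 0  ⇒  r_C1 = 1/3 (r>0 drops 1)

1/3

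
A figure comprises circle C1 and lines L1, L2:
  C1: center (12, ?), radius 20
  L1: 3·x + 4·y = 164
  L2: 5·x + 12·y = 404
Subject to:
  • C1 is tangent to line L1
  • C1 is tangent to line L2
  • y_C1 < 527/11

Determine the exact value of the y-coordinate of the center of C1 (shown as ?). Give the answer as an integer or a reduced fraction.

1. [C1‖L1]  y_C1² − 64y_C1 + 399 = 0  ⇒  y_C1 = 7 or 57
2. [C1‖L2]  y_C1² − (172/3)y_C1 + 1057/3 = 0  ⇒  y_C1 = 7 or 151/3

7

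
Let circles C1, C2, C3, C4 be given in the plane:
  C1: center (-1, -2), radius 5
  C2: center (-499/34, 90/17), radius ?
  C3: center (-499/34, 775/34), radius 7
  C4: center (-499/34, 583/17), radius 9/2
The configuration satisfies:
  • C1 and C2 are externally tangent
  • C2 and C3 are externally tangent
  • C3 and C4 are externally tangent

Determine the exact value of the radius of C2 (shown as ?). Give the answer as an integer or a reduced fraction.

21/2

1. [ext C1·C2]  r_C2² + 10r_C2 − 861/4 = 0  ⇒  r_C2 = 21/2 (r>0 drops 1)
2. [ext C2·C3]  r_C2² + 14r_C2 − 1029/4 = 0  ⇒  r_C2 = 21/2 (r>0 drops 1)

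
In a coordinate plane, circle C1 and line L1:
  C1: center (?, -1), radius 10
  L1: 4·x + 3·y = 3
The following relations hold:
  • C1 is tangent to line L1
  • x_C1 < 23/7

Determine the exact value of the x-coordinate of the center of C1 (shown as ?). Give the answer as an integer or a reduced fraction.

1. [C1‖L1]  x_C1² − 3x_C1 − 154 = 0  ⇒  x_C1 = -11 or 14
2. given x_C1 < 23/7: keep -11

-11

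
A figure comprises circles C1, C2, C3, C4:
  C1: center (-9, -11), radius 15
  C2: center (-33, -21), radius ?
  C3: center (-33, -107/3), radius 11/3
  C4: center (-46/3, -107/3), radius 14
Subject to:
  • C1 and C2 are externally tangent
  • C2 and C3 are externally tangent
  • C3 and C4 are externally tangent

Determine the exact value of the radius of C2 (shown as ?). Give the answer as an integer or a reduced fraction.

1. [ext C1·C2]  r_C2² + 30r_C2 − 451 = 0  ⇒  r_C2 = 11 (r>0 drops 1)
2. [ext C2·C3]  r_C2² + (22/3)r_C2 − 605/3 = 0  ⇒  r_C2 = 11 (r>0 drops 1)

11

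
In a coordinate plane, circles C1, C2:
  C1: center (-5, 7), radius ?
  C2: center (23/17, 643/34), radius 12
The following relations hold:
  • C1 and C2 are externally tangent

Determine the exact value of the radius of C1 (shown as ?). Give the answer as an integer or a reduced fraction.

3/2

1. [ext C1·C2]  r_C1² + 24r_C1 − 153/4 = 0  ⇒  r_C1 = 3/2 (r>0 drops 1)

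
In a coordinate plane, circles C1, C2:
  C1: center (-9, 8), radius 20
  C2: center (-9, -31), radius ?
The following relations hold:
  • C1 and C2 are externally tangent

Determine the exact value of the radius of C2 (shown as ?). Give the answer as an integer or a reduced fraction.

19

1. [ext C1·C2]  r_C2² + 40r_C2 − 1121 = 0  ⇒  r_C2 = 19 (r>0 drops 1)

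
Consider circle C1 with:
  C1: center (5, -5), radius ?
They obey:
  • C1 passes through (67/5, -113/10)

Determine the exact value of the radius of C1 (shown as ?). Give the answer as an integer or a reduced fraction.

1. [C1∋P]  r_C1² − 441/4 = 0  ⇒  r_C1 = 21/2 (r>0 drops 1)

21/2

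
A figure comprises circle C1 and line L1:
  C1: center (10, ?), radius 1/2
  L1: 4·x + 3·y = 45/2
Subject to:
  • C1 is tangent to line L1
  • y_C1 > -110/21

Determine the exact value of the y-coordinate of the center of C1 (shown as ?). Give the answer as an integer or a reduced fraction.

1. [C1‖L1]  y_C1² + (35/3)y_C1 + 100/3 = 0  ⇒  y_C1 = -20/3 or -5
2. given y_C1 > -110/21: keep -5

-5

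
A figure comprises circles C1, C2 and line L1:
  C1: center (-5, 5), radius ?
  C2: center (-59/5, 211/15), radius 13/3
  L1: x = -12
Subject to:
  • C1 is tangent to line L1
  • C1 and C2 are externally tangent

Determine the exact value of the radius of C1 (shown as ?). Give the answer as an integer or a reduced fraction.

7

1. [C1‖L1]  r_C1² − 49 = 0  ⇒  r_C1 = 7 (r>0 drops 1)
2. [ext C1·C2]  r_C1² + (26/3)r_C1 − 329/3 = 0  ⇒  r_C1 = 7 (r>0 drops 1)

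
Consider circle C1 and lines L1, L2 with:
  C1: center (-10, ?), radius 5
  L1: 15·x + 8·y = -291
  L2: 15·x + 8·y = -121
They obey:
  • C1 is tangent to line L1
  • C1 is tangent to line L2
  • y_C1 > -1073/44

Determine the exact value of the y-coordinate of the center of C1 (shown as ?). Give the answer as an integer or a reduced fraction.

-7

1. [C1‖L1]  y_C1² + (141/4)y_C1 + 791/4 = 0  ⇒  y_C1 = -113/4 or -7
2. [C1‖L2]  y_C1² − (29/4)y_C1 − 399/4 = 0  ⇒  y_C1 = -7 or 57/4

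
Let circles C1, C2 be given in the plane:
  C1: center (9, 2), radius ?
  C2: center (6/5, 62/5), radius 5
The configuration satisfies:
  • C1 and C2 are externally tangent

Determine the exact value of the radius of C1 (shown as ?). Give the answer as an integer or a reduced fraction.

8

1. [ext C1·C2]  r_C1² + 10r_C1 − 144 = 0  ⇒  r_C1 = 8 (r>0 drops 1)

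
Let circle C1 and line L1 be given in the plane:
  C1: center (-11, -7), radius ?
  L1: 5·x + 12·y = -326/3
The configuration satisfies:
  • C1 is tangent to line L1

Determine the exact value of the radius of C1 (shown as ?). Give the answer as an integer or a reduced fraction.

1. [C1‖L1]  r_C1² − 49/9 = 0  ⇒  r_C1 = 7/3 (r>0 drops 1)

7/3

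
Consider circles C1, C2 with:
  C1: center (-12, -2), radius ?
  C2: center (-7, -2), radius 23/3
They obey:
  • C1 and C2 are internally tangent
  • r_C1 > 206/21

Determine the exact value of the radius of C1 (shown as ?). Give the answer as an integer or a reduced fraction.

38/3

1. [int C1,C2]  r_C1² − (46/3)r_C1 + 304/9 = 0  ⇒  r_C1 = 8/3 or 38/3
2. given r_C1 > 206/21: keep 38/3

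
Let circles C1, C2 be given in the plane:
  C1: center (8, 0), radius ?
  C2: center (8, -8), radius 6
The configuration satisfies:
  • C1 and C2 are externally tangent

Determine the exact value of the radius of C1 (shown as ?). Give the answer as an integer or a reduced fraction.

2

1. [ext C1·C2]  r_C1² + 12r_C1 − 28 = 0  ⇒  r_C1 = 2 (r>0 drops 1)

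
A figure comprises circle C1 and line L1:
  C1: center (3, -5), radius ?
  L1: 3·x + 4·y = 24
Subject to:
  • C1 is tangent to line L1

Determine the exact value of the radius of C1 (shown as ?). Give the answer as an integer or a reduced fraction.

7

1. [C1‖L1]  r_C1² − 49 = 0  ⇒  r_C1 = 7 (r>0 drops 1)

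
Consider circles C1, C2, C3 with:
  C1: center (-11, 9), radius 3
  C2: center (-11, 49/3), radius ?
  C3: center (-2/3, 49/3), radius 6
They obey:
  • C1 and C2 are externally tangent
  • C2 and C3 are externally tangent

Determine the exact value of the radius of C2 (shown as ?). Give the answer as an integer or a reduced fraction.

13/3

1. [ext C1·C2]  r_C2² + 6r_C2 − 403/9 = 0  ⇒  r_C2 = 13/3 (r>0 drops 1)
2. [ext C2·C3]  r_C2² + 12r_C2 − 637/9 = 0  ⇒  r_C2 = 13/3 (r>0 drops 1)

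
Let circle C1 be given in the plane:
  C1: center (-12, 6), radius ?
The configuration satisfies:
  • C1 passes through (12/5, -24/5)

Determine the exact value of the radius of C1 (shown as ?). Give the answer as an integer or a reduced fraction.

18

1. [C1∋P]  r_C1² − 324 = 0  ⇒  r_C1 = 18 (r>0 drops 1)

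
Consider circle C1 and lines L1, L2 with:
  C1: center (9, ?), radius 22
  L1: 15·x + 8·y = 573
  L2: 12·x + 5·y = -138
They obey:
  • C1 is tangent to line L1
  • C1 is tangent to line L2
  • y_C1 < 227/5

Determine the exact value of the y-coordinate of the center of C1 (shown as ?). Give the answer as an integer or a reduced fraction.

1. [C1‖L1]  y_C1² − (219/2)y_C1 + 812 = 0  ⇒  y_C1 = 8 or 203/2
2. [C1‖L2]  y_C1² + (492/5)y_C1 − 4256/5 = 0  ⇒  y_C1 = -532/5 or 8

8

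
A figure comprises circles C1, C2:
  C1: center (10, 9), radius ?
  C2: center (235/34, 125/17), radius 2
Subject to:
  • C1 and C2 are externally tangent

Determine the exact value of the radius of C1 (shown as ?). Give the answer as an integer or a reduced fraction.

1. [ext C1·C2]  r_C1² + 4r_C1 − 33/4 = 0  ⇒  r_C1 = 3/2 (r>0 drops 1)

3/2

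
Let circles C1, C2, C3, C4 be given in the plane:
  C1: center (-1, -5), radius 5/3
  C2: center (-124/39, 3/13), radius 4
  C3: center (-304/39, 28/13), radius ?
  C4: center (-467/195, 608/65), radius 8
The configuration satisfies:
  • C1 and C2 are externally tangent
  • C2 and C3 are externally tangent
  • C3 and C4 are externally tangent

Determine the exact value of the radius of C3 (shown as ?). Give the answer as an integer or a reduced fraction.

1

1. [ext C2·C3]  r_C3² + 8r_C3 − 9 = 0  ⇒  r_C3 = 1 (r>0 drops 1)
2. [ext C3·C4]  r_C3² + 16r_C3 − 17 = 0  ⇒  r_C3 = 1 (r>0 drops 1)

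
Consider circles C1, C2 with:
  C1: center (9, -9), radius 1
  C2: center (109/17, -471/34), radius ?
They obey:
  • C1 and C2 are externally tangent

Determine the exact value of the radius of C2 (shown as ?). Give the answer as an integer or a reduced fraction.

9/2

1. [ext C1·C2]  r_C2² + 2r_C2 − 117/4 = 0  ⇒  r_C2 = 9/2 (r>0 drops 1)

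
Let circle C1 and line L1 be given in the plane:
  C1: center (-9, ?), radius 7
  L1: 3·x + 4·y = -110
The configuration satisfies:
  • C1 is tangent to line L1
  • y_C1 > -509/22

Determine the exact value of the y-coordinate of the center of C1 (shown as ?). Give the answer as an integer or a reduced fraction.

1. [C1‖L1]  y_C1² + (83/2)y_C1 + 354 = 0  ⇒  y_C1 = -59/2 or -12
2. given y_C1 > -509/22: keep -12

-12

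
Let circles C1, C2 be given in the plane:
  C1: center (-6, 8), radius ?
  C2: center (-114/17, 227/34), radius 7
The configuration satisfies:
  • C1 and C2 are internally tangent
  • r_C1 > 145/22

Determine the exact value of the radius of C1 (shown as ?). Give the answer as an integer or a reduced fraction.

1. [int C1,C2]  r_C1² − 14r_C1 + 187/4 = 0  ⇒  r_C1 = 11/2 or 17/2
2. given r_C1 > 145/22: keep 17/2

17/2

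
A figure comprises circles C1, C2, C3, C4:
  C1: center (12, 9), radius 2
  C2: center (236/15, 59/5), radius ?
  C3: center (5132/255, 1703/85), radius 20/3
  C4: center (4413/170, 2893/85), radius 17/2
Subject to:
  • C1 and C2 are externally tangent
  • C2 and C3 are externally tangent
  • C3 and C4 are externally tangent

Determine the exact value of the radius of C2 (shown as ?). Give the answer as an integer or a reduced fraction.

8/3

1. [ext C1·C2]  r_C2² + 4r_C2 − 160/9 = 0  ⇒  r_C2 = 8/3 (r>0 drops 1)
2. [ext C2·C3]  r_C2² + (40/3)r_C2 − 128/3 = 0  ⇒  r_C2 = 8/3 (r>0 drops 1)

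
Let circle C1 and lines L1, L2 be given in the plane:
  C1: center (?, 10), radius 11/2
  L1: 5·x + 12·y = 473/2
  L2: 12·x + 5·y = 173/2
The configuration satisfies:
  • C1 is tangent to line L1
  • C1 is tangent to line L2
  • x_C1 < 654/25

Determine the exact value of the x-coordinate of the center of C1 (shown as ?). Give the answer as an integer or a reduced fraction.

9

1. [C1‖L1]  x_C1² − (233/5)x_C1 + 1692/5 = 0  ⇒  x_C1 = 9 or 188/5
2. [C1‖L2]  x_C1² − (73/12)x_C1 − 105/4 = 0  ⇒  x_C1 = -35/12 or 9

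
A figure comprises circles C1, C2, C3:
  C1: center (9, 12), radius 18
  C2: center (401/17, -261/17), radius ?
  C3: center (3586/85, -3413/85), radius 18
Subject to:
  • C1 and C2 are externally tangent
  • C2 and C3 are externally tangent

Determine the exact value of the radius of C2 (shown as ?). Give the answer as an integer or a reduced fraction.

1. [ext C1·C2]  r_C2² + 36r_C2 − 637 = 0  ⇒  r_C2 = 13 (r>0 drops 1)
2. [ext C2·C3]  r_C2² + 36r_C2 − 637 = 0  ⇒  r_C2 = 13 (r>0 drops 1)

13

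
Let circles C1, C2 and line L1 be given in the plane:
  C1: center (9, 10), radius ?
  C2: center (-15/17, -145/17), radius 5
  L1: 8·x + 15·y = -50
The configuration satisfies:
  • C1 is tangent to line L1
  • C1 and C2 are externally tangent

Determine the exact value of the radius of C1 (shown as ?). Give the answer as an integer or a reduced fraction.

1. [C1‖L1]  r_C1² − 256 = 0  ⇒  r_C1 = 16 (r>0 drops 1)
2. [ext C1·C2]  r_C1² + 10r_C1 − 416 = 0  ⇒  r_C1 = 16 (r>0 drops 1)

16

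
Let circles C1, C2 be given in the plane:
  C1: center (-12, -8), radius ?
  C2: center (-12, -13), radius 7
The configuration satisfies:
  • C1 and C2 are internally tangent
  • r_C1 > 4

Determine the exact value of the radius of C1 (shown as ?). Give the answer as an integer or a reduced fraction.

12

1. [int C1,C2]  r_C1² − 14r_C1 + 24 = 0  ⇒  r_C1 = 2 or 12
2. given r_C1 > 4: keep 12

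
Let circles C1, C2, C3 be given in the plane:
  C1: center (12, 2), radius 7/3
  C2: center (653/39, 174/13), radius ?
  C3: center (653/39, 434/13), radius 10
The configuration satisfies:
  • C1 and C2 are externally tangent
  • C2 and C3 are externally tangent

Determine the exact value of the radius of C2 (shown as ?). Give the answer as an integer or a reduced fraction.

10

1. [ext C1·C2]  r_C2² + (14/3)r_C2 − 440/3 = 0  ⇒  r_C2 = 10 (r>0 drops 1)
2. [ext C2·C3]  r_C2² + 20r_C2 − 300 = 0  ⇒  r_C2 = 10 (r>0 drops 1)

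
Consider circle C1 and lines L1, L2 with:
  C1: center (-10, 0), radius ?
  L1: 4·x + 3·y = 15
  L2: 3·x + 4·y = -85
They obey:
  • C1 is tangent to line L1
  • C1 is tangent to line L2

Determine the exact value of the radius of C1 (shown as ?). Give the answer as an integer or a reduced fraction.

11

1. [C1‖L1]  r_C1² − 121 = 0  ⇒  r_C1 = 11 (r>0 drops 1)
2. [C1‖L2]  r_C1² − 121 = 0  ⇒  r_C1 = 11 (r>0 drops 1)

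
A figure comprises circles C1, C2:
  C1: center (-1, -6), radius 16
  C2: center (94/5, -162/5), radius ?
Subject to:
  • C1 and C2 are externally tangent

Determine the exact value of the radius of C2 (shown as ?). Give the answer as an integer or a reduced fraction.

17

1. [ext C1·C2]  r_C2² + 32r_C2 − 833 = 0  ⇒  r_C2 = 17 (r>0 drops 1)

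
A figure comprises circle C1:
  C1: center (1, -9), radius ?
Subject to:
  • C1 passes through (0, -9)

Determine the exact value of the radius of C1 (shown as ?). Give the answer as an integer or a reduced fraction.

1

1. [C1∋P]  r_C1² − 1 = 0  ⇒  r_C1 = 1 (r>0 drops 1)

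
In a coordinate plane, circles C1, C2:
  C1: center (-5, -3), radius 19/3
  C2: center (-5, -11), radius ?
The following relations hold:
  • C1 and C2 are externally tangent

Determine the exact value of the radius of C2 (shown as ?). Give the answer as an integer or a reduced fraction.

1. [ext C1·C2]  r_C2² + (38/3)r_C2 − 215/9 = 0  ⇒  r_C2 = 5/3 (r>0 drops 1)

5/3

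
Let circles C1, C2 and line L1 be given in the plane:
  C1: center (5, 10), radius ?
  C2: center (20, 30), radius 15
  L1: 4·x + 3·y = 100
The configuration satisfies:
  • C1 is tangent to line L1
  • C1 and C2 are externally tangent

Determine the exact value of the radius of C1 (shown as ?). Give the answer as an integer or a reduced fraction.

1. [C1‖L1]  r_C1² − 100 = 0  ⇒  r_C1 = 10 (r>0 drops 1)
2. [ext C1·C2]  r_C1² + 30r_C1 − 400 = 0  ⇒  r_C1 = 10 (r>0 drops 1)

10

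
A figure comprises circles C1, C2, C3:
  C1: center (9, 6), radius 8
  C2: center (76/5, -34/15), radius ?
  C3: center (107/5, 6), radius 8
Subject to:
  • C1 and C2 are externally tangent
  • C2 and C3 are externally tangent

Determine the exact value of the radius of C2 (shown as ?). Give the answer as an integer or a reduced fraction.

1. [ext C1·C2]  r_C2² + 16r_C2 − 385/9 = 0  ⇒  r_C2 = 7/3 (r>0 drops 1)
2. [ext C2·C3]  r_C2² + 16r_C2 − 385/9 = 0  ⇒  r_C2 = 7/3 (r>0 drops 1)

7/3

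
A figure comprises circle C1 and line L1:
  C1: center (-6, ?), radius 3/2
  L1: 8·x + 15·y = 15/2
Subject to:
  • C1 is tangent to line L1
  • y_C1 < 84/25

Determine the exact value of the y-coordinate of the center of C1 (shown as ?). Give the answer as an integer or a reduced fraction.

1. [C1‖L1]  y_C1² − (37/5)y_C1 + 54/5 = 0  ⇒  y_C1 = 2 or 27/5
2. given y_C1 < 84/25: keep 2

2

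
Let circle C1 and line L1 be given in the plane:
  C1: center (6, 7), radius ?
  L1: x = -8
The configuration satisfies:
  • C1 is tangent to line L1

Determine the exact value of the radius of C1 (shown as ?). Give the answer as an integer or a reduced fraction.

14

1. [C1‖L1]  r_C1² − 196 = 0  ⇒  r_C1 = 14 (r>0 drops 1)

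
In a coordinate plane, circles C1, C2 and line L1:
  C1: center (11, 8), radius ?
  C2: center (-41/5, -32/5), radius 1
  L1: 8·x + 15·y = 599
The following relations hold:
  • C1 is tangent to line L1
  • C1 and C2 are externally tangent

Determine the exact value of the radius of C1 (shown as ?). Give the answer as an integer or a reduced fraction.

23

1. [C1‖L1]  r_C1² − 529 = 0  ⇒  r_C1 = 23 (r>0 drops 1)
2. [ext C1·C2]  r_C1² + 2r_C1 − 575 = 0  ⇒  r_C1 = 23 (r>0 drops 1)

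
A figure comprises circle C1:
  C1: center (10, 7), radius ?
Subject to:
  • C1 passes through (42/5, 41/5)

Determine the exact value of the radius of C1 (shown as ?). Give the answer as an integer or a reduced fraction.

2

1. [C1∋P]  r_C1² − 4 = 0  ⇒  r_C1 = 2 (r>0 drops 1)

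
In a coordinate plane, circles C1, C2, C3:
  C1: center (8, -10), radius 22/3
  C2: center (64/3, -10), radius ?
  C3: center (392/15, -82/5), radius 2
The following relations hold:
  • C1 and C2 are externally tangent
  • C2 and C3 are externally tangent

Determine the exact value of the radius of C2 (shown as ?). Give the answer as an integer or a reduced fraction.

1. [ext C1·C2]  r_C2² + (44/3)r_C2 − 124 = 0  ⇒  r_C2 = 6 (r>0 drops 1)
2. [ext C2·C3]  r_C2² + 4r_C2 − 60 = 0  ⇒  r_C2 = 6 (r>0 drops 1)

6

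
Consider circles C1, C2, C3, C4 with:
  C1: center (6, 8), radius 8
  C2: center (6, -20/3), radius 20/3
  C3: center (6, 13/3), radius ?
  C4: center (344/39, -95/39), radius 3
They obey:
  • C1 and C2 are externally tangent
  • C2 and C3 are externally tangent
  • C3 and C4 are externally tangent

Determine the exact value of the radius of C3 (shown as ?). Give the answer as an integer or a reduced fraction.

1. [ext C2·C3]  r_C3² + (40/3)r_C3 − 689/9 = 0  ⇒  r_C3 = 13/3 (r>0 drops 1)
2. [ext C3·C4]  r_C3² + 6r_C3 − 403/9 = 0  ⇒  r_C3 = 13/3 (r>0 drops 1)

13/3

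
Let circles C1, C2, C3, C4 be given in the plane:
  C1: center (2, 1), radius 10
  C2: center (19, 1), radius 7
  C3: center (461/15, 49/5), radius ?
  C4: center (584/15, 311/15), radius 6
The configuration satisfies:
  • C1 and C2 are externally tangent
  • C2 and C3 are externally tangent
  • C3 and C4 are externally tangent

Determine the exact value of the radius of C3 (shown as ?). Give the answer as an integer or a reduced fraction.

1. [ext C2·C3]  r_C3² + 14r_C3 − 1495/9 = 0  ⇒  r_C3 = 23/3 (r>0 drops 1)
2. [ext C3·C4]  r_C3² + 12r_C3 − 1357/9 = 0  ⇒  r_C3 = 23/3 (r>0 drops 1)

23/3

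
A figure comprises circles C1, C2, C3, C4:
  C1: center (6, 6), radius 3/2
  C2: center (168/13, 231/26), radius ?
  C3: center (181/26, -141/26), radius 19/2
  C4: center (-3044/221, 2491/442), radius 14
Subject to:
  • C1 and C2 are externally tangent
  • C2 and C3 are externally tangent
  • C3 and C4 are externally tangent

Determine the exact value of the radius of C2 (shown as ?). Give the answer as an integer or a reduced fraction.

6

1. [ext C1·C2]  r_C2² + 3r_C2 − 54 = 0  ⇒  r_C2 = 6 (r>0 drops 1)
2. [ext C2·C3]  r_C2² + 19r_C2 − 150 = 0  ⇒  r_C2 = 6 (r>0 drops 1)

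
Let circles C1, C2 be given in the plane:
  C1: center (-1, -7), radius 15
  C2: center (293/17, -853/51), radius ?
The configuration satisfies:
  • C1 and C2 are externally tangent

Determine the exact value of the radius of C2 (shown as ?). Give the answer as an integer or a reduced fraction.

17/3

1. [ext C1·C2]  r_C2² + 30r_C2 − 1819/9 = 0  ⇒  r_C2 = 17/3 (r>0 drops 1)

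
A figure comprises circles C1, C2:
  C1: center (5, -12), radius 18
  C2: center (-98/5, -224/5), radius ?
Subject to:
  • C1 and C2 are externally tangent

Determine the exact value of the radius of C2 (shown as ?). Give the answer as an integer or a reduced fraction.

1. [ext C1·C2]  r_C2² + 36r_C2 − 1357 = 0  ⇒  r_C2 = 23 (r>0 drops 1)

23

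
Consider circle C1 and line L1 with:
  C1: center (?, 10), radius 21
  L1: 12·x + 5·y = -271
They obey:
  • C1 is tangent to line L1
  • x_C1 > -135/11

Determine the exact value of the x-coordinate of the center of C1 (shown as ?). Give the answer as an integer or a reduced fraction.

-4

1. [C1‖L1]  x_C1² + (107/2)x_C1 + 198 = 0  ⇒  x_C1 = -99/2 or -4
2. given x_C1 > -135/11: keep -4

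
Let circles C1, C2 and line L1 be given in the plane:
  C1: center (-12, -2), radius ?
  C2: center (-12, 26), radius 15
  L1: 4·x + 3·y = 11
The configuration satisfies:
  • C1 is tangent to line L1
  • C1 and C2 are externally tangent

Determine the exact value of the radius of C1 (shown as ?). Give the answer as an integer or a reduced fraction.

13

1. [C1‖L1]  r_C1² − 169 = 0  ⇒  r_C1 = 13 (r>0 drops 1)
2. [ext C1·C2]  r_C1² + 30r_C1 − 559 = 0  ⇒  r_C1 = 13 (r>0 drops 1)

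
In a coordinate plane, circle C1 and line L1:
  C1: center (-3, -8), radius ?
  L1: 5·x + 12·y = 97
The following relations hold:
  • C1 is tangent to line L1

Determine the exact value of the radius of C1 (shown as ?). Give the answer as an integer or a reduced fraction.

1. [C1‖L1]  r_C1² − 256 = 0  ⇒  r_C1 = 16 (r>0 drops 1)

16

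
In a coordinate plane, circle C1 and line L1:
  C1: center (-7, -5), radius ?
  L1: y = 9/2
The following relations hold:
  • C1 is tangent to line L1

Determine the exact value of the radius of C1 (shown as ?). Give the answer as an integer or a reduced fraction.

1. [C1‖L1]  r_C1² − 361/4 = 0  ⇒  r_C1 = 19/2 (r>0 drops 1)

19/2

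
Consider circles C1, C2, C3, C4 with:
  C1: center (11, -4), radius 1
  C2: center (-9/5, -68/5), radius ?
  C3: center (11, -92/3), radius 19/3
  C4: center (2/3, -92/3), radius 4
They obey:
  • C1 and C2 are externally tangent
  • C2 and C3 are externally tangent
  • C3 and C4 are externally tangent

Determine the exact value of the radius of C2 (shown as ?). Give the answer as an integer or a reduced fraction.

15

1. [ext C1·C2]  r_C2² + 2r_C2 − 255 = 0  ⇒  r_C2 = 15 (r>0 drops 1)
2. [ext C2·C3]  r_C2² + (38/3)r_C2 − 415 = 0  ⇒  r_C2 = 15 (r>0 drops 1)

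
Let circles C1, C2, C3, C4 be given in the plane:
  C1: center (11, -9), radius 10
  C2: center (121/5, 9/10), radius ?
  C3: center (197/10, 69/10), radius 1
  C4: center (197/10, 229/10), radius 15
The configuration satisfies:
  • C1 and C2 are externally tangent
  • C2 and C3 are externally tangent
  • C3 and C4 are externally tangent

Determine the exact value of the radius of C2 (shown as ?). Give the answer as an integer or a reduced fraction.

13/2

1. [ext C1·C2]  r_C2² + 20r_C2 − 689/4 = 0  ⇒  r_C2 = 13/2 (r>0 drops 1)
2. [ext C2·C3]  r_C2² + 2r_C2 − 221/4 = 0  ⇒  r_C2 = 13/2 (r>0 drops 1)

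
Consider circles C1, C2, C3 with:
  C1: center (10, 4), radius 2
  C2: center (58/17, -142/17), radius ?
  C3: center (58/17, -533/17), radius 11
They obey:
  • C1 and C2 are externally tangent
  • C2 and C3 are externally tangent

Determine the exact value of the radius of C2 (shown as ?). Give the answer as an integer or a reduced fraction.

12

1. [ext C1·C2]  r_C2² + 4r_C2 − 192 = 0  ⇒  r_C2 = 12 (r>0 drops 1)
2. [ext C2·C3]  r_C2² + 22r_C2 − 408 = 0  ⇒  r_C2 = 12 (r>0 drops 1)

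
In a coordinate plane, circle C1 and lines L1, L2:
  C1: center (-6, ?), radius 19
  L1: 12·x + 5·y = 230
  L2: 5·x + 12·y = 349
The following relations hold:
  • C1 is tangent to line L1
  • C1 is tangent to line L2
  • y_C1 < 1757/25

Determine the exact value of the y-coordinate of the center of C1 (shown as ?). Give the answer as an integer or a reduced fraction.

1. [C1‖L1]  y_C1² − (604/5)y_C1 + 6039/5 = 0  ⇒  y_C1 = 11 or 549/5
2. [C1‖L2]  y_C1² − (379/6)y_C1 + 3443/6 = 0  ⇒  y_C1 = 11 or 313/6

11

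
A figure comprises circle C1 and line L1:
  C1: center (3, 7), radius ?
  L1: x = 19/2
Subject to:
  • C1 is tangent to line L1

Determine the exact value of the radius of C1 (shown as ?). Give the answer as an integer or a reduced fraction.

13/2

1. [C1‖L1]  r_C1² − 169/4 = 0  ⇒  r_C1 = 13/2 (r>0 drops 1)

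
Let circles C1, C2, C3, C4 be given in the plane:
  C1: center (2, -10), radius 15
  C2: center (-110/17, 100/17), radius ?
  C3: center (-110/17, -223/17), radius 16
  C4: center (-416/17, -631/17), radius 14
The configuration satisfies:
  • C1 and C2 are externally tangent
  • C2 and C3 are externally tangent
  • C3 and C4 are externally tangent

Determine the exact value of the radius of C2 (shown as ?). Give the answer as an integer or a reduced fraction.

1. [ext C1·C2]  r_C2² + 30r_C2 − 99 = 0  ⇒  r_C2 = 3 (r>0 drops 1)
2. [ext C2·C3]  r_C2² + 32r_C2 − 105 = 0  ⇒  r_C2 = 3 (r>0 drops 1)

3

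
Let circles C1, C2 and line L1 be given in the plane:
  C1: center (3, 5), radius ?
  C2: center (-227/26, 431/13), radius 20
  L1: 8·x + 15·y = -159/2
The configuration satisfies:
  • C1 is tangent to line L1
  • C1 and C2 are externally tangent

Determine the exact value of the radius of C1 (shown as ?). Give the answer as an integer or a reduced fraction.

1. [C1‖L1]  r_C1² − 441/4 = 0  ⇒  r_C1 = 21/2 (r>0 drops 1)
2. [ext C1·C2]  r_C1² + 40r_C1 − 2121/4 = 0  ⇒  r_C1 = 21/2 (r>0 drops 1)

21/2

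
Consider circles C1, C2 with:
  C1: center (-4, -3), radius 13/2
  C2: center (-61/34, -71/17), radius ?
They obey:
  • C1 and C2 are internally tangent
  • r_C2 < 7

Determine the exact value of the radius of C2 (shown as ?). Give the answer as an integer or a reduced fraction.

1. [int C1,C2]  r_C2² − 13r_C2 + 36 = 0  ⇒  r_C2 = 4 or 9
2. given r_C2 < 7: keep 4

4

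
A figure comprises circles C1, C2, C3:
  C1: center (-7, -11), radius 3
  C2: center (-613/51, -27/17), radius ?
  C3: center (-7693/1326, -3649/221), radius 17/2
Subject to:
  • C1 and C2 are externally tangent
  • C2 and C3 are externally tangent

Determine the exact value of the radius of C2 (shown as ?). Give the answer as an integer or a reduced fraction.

1. [ext C1·C2]  r_C2² + 6r_C2 − 943/9 = 0  ⇒  r_C2 = 23/3 (r>0 drops 1)
2. [ext C2·C3]  r_C2² + 17r_C2 − 1702/9 = 0  ⇒  r_C2 = 23/3 (r>0 drops 1)

23/3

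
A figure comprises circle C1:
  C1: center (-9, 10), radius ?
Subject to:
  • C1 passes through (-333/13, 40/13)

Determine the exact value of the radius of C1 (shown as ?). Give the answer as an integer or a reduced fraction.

1. [C1∋P]  r_C1² − 324 = 0  ⇒  r_C1 = 18 (r>0 drops 1)

18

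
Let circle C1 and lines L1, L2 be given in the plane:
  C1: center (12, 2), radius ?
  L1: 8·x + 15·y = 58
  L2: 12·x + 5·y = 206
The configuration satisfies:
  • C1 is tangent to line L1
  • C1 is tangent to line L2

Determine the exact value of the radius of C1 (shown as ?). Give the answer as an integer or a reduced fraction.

4

1. [C1‖L1]  r_C1² − 16 = 0  ⇒  r_C1 = 4 (r>0 drops 1)
2. [C1‖L2]  r_C1² − 16 = 0  ⇒  r_C1 = 4 (r>0 drops 1)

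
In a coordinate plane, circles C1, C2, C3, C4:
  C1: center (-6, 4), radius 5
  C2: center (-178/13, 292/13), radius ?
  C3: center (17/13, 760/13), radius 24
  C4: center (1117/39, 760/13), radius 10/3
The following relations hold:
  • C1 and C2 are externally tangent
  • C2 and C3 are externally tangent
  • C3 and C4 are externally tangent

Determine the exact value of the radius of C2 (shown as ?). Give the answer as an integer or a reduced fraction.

15

1. [ext C1·C2]  r_C2² + 10r_C2 − 375 = 0  ⇒  r_C2 = 15 (r>0 drops 1)
2. [ext C2·C3]  r_C2² + 48r_C2 − 945 = 0  ⇒  r_C2 = 15 (r>0 drops 1)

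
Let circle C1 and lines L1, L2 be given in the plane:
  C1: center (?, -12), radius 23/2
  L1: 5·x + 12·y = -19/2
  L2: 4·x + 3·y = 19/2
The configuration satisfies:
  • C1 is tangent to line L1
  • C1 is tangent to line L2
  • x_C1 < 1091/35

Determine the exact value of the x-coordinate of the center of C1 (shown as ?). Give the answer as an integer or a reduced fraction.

-3

1. [C1‖L1]  x_C1² − (269/5)x_C1 − 852/5 = 0  ⇒  x_C1 = -3 or 284/5
2. [C1‖L2]  x_C1² − (91/4)x_C1 − 309/4 = 0  ⇒  x_C1 = -3 or 103/4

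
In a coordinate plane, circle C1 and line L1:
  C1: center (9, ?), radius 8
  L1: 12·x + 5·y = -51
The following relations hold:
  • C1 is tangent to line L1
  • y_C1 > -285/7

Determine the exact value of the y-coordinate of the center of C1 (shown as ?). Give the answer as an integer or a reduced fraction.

-11

1. [C1‖L1]  y_C1² + (318/5)y_C1 + 2893/5 = 0  ⇒  y_C1 = -263/5 or -11
2. given y_C1 > -285/7: keep -11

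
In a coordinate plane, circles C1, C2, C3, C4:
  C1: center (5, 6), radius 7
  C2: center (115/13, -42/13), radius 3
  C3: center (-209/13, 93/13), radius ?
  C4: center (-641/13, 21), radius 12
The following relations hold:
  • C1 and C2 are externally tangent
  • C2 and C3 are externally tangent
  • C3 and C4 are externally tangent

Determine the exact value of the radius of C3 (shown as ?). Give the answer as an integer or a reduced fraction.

24

1. [ext C2·C3]  r_C3² + 6r_C3 − 720 = 0  ⇒  r_C3 = 24 (r>0 drops 1)
2. [ext C3·C4]  r_C3² + 24r_C3 − 1152 = 0  ⇒  r_C3 = 24 (r>0 drops 1)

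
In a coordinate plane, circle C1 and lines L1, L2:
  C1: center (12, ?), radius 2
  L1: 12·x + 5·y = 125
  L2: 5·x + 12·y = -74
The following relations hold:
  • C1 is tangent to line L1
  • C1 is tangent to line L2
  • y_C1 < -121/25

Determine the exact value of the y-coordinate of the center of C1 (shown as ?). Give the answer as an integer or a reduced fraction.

-9

1. [C1‖L1]  y_C1² + (38/5)y_C1 − 63/5 = 0  ⇒  y_C1 = -9 or 7/5
2. [C1‖L2]  y_C1² + (67/3)y_C1 + 120 = 0  ⇒  y_C1 = -40/3 or -9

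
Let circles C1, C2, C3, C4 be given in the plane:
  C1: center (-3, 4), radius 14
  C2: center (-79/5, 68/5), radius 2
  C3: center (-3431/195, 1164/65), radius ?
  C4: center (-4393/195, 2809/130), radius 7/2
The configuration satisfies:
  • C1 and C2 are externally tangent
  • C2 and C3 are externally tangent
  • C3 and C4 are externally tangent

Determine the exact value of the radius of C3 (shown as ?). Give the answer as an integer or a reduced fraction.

8/3

1. [ext C2·C3]  r_C3² + 4r_C3 − 160/9 = 0  ⇒  r_C3 = 8/3 (r>0 drops 1)
2. [ext C3·C4]  r_C3² + 7r_C3 − 232/9 = 0  ⇒  r_C3 = 8/3 (r>0 drops 1)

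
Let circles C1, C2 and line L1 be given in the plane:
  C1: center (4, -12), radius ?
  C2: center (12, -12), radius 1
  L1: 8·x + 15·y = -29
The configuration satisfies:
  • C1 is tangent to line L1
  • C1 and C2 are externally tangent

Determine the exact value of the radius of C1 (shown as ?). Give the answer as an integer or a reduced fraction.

1. [C1‖L1]  r_C1² − 49 = 0  ⇒  r_C1 = 7 (r>0 drops 1)
2. [ext C1·C2]  r_C1² + 2r_C1 − 63 = 0  ⇒  r_C1 = 7 (r>0 drops 1)

7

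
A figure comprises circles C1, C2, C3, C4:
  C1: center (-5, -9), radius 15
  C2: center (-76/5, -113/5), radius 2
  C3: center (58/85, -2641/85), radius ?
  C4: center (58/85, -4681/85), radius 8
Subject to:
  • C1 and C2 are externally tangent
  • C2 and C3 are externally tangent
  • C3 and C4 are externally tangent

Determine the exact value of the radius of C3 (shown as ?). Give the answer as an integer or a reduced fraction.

1. [ext C2·C3]  r_C3² + 4r_C3 − 320 = 0  ⇒  r_C3 = 16 (r>0 drops 1)
2. [ext C3·C4]  r_C3² + 16r_C3 − 512 = 0  ⇒  r_C3 = 16 (r>0 drops 1)

16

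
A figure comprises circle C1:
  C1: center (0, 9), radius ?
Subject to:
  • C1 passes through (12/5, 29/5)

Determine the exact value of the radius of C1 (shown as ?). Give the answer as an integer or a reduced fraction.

1. [C1∋P]  r_C1² − 16 = 0  ⇒  r_C1 = 4 (r>0 drops 1)

4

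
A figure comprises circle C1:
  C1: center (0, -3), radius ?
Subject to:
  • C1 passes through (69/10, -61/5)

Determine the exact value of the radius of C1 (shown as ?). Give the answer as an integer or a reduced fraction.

1. [C1∋P]  r_C1² − 529/4 = 0  ⇒  r_C1 = 23/2 (r>0 drops 1)

23/2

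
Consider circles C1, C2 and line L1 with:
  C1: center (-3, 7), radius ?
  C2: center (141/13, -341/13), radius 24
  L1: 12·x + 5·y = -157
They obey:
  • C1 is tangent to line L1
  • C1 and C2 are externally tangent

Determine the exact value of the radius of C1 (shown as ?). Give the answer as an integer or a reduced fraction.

1. [C1‖L1]  r_C1² − 144 = 0  ⇒  r_C1 = 12 (r>0 drops 1)
2. [ext C1·C2]  r_C1² + 48r_C1 − 720 = 0  ⇒  r_C1 = 12 (r>0 drops 1)

12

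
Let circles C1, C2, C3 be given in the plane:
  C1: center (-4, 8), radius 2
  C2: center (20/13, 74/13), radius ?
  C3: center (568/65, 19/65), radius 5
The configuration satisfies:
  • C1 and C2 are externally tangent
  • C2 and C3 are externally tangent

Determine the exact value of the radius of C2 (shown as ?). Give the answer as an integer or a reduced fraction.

4

1. [ext C1·C2]  r_C2² + 4r_C2 − 32 = 0  ⇒  r_C2 = 4 (r>0 drops 1)
2. [ext C2·C3]  r_C2² + 10r_C2 − 56 = 0  ⇒  r_C2 = 4 (r>0 drops 1)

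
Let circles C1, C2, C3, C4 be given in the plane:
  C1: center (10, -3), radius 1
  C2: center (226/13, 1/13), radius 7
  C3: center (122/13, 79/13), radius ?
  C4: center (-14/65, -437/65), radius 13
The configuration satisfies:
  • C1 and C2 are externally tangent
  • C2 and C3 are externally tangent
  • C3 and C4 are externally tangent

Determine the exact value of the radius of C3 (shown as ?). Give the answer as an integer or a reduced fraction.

1. [ext C2·C3]  r_C3² + 14r_C3 − 51 = 0  ⇒  r_C3 = 3 (r>0 drops 1)
2. [ext C3·C4]  r_C3² + 26r_C3 − 87 = 0  ⇒  r_C3 = 3 (r>0 drops 1)

3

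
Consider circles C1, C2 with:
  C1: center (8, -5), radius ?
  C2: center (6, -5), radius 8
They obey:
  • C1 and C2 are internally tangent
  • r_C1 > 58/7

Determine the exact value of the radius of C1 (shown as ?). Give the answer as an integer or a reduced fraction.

1. [int C1,C2]  r_C1² − 16r_C1 + 60 = 0  ⇒  r_C1 = 6 or 10
2. given r_C1 > 58/7: keep 10

10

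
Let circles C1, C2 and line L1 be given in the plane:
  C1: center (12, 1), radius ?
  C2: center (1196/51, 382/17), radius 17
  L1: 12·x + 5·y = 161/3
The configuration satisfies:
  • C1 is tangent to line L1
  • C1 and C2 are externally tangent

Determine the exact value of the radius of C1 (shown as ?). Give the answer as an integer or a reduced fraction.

1. [C1‖L1]  r_C1² − 484/9 = 0  ⇒  r_C1 = 22/3 (r>0 drops 1)
2. [ext C1·C2]  r_C1² + 34r_C1 − 2728/9 = 0  ⇒  r_C1 = 22/3 (r>0 drops 1)

22/3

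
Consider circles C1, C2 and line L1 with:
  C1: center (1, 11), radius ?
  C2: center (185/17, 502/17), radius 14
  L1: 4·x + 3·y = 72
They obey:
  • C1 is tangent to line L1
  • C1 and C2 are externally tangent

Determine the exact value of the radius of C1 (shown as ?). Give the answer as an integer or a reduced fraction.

7

1. [C1‖L1]  r_C1² − 49 = 0  ⇒  r_C1 = 7 (r>0 drops 1)
2. [ext C1·C2]  r_C1² + 28r_C1 − 245 = 0  ⇒  r_C1 = 7 (r>0 drops 1)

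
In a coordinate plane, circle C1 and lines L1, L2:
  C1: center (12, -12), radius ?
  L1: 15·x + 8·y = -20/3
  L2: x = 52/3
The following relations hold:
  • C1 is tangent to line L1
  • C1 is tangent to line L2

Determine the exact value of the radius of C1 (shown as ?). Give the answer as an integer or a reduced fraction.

16/3

1. [C1‖L1]  r_C1² − 256/9 = 0  ⇒  r_C1 = 16/3 (r>0 drops 1)
2. [C1‖L2]  r_C1² − 256/9 = 0  ⇒  r_C1 = 16/3 (r>0 drops 1)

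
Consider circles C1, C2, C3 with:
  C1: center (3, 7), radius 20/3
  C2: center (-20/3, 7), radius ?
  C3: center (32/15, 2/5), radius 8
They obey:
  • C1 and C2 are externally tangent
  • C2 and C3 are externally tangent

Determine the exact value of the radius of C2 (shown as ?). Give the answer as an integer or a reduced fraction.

1. [ext C1·C2]  r_C2² + (40/3)r_C2 − 49 = 0  ⇒  r_C2 = 3 (r>0 drops 1)
2. [ext C2·C3]  r_C2² + 16r_C2 − 57 = 0  ⇒  r_C2 = 3 (r>0 drops 1)

3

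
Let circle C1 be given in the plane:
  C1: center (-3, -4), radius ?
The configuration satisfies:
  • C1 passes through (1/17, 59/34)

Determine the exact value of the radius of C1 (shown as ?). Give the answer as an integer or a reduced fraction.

1. [C1∋P]  r_C1² − 169/4 = 0  ⇒  r_C1 = 13/2 (r>0 drops 1)

13/2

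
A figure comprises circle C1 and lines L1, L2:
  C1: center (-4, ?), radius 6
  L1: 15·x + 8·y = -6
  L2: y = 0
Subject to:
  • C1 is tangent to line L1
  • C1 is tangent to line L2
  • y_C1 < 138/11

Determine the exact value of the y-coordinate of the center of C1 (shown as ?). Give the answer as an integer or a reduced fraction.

1. [C1‖L1]  y_C1² − (27/2)y_C1 − 117 = 0  ⇒  y_C1 = -6 or 39/2
2. [C1‖L2]  y_C1² − 36 = 0  ⇒  y_C1 = -6 or 6

-6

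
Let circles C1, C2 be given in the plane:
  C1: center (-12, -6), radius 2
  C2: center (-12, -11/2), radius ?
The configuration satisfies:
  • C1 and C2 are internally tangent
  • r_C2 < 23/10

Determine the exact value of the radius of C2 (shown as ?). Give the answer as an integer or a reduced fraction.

3/2

1. [int C1,C2]  r_C2² − 4r_C2 + 15/4 = 0  ⇒  r_C2 = 3/2 or 5/2
2. given r_C2 < 23/10: keep 3/2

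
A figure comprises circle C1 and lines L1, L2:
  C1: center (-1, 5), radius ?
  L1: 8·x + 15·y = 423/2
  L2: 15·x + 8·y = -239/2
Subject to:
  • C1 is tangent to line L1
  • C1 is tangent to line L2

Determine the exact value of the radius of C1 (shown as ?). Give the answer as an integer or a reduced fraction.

1. [C1‖L1]  r_C1² − 289/4 = 0  ⇒  r_C1 = 17/2 (r>0 drops 1)
2. [C1‖L2]  r_C1² − 289/4 = 0  ⇒  r_C1 = 17/2 (r>0 drops 1)

17/2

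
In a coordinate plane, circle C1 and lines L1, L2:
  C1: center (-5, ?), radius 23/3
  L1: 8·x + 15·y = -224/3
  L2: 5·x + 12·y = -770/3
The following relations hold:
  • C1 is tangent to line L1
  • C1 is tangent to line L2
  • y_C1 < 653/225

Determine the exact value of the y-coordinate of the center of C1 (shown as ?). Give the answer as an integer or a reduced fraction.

-11

1. [C1‖L1]  y_C1² + (208/45)y_C1 − 3157/45 = 0  ⇒  y_C1 = -11 or 287/45
2. [C1‖L2]  y_C1² + (695/18)y_C1 + 5467/18 = 0  ⇒  y_C1 = -497/18 or -11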